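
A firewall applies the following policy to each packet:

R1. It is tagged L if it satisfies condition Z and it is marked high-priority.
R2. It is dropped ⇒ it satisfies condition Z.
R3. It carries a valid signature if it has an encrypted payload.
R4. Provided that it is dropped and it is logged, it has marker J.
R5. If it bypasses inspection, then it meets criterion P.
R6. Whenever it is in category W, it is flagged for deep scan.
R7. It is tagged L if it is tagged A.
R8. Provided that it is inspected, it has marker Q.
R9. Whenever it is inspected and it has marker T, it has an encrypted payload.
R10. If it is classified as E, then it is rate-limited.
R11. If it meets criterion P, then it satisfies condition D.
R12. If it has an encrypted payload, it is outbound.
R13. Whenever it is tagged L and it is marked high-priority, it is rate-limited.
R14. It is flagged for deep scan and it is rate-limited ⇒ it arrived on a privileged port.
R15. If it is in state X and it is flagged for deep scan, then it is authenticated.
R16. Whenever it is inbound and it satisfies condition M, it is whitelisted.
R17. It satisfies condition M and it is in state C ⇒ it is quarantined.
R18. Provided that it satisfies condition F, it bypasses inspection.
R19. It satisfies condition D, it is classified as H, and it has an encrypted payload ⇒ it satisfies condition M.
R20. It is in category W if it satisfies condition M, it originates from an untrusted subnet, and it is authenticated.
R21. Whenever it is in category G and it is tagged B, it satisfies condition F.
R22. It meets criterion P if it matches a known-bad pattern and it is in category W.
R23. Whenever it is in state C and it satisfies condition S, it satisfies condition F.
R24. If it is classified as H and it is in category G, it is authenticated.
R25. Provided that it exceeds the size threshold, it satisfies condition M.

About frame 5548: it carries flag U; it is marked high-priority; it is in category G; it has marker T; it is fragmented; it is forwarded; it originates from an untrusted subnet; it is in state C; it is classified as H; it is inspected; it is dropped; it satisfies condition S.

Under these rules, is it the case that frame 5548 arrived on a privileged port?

By R2 (it is dropped): it satisfies condition Z.
By R9 (it is inspected, it has marker T): it has an encrypted payload.
By R23 (it is in state C, it satisfies condition S): it satisfies condition F.
By R24 (it is classified as H, it is in category G): it is authenticated.
By R1 (it satisfies condition Z, it is marked high-priority): it is tagged L.
By R13 (it is tagged L, it is marked high-priority): it is rate-limited.
By R18 (it satisfies condition F): it bypasses inspection.
By R5 (it bypasses inspection): it meets criterion P.
By R11 (it meets criterion P): it satisfies condition D.
By R19 (it satisfies condition D, it is classified as H, it has an encrypted payload): it satisfies condition M.
By R20 (it satisfies condition M, it originates from an untrusted subnet, it is authenticated): it is in category W.
By R6 (it is in category W): it is flagged for deep scan.
By R14 (it is flagged for deep scan, it is rate-limited): it arrived on a privileged port.

Yes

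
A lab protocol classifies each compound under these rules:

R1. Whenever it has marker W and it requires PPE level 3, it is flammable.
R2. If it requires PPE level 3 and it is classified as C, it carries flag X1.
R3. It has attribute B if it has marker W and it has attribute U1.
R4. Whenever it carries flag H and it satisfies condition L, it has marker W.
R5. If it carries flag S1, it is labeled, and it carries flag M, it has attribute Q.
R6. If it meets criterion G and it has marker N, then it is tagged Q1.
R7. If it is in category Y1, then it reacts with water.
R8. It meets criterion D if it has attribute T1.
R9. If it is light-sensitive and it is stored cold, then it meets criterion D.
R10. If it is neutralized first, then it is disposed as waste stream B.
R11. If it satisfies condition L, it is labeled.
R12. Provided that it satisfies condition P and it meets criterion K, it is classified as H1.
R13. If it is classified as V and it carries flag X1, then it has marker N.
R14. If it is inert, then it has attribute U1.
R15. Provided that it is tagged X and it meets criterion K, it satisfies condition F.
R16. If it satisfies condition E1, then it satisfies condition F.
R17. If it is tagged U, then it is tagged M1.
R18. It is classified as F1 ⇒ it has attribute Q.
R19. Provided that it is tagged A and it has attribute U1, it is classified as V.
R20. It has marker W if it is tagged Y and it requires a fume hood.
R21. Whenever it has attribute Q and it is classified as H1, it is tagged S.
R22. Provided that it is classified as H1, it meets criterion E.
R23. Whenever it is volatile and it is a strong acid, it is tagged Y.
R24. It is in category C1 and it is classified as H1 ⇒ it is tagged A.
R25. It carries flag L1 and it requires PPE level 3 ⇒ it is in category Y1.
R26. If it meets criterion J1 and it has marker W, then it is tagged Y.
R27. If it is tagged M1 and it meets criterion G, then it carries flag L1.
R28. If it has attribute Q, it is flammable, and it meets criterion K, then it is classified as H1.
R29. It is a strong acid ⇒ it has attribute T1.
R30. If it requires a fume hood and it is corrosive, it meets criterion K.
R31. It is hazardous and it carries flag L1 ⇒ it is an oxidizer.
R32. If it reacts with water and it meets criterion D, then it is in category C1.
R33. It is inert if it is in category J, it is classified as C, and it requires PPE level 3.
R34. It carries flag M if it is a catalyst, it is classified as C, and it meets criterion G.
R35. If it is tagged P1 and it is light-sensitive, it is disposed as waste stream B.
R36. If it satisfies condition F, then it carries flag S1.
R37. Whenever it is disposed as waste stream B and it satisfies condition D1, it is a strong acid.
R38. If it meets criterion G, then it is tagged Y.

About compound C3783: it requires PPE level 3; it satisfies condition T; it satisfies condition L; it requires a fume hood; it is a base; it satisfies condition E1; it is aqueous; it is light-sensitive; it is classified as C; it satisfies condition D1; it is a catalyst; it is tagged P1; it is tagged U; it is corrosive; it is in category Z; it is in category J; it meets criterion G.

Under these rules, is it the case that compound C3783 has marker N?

Yes

By R2 (it requires PPE level 3, it is classified as C): it carries flag X1.
By R11 (it satisfies condition L): it is labeled.
By R16 (it satisfies condition E1): it satisfies condition F.
By R17 (it is tagged U): it is tagged M1.
By R27 (it is tagged M1, it meets criterion G): it carries flag L1.
By R30 (it requires a fume hood, it is corrosive): it meets criterion K.
By R33 (it is in category J, it is classified as C, it requires PPE level 3): it is inert.
By R34 (it is a catalyst, it is classified as C, it meets criterion G): it carries flag M.
By R35 (it is tagged P1, it is light-sensitive): it is disposed as waste stream B.
By R36 (it satisfies condition F): it carries flag S1.
By R37 (it is disposed as waste stream B, it satisfies condition D1): it is a strong acid.
By R38 (it meets criterion G): it is tagged Y.
By R5 (it carries flag S1, it is labeled, it carries flag M): it has attribute Q.
By R14 (it is inert): it has attribute U1.
By R20 (it is tagged Y, it requires a fume hood): it has marker W.
By R25 (it carries flag L1, it requires PPE level 3): it is in category Y1.
By R29 (it is a strong acid): it has attribute T1.
By R1 (it has marker W, it requires PPE level 3): it is flammable.
By R7 (it is in category Y1): it reacts with water.
By R8 (it has attribute T1): it meets criterion D.
By R28 (it has attribute Q, it is flammable, it meets criterion K): it is classified as H1.
By R32 (it reacts with water, it meets criterion D): it is in category C1.
By R24 (it is in category C1, it is classified as H1): it is tagged A.
By R19 (it is tagged A, it has attribute U1): it is classified as V.
By R13 (it is classified as V, it carries flag X1): it has marker N.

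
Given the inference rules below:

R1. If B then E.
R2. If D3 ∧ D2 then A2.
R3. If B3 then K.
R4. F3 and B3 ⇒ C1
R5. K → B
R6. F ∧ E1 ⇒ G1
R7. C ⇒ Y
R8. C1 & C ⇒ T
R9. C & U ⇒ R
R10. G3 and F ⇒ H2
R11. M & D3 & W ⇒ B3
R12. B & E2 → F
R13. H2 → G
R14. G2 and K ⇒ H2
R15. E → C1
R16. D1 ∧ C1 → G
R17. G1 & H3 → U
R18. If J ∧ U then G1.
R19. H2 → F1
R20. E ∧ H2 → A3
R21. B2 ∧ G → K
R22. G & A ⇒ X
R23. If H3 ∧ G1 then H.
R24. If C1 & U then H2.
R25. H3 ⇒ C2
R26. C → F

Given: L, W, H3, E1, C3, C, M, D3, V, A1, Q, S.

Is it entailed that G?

Yes

B3  (by R11: M, D3, W)
F  (by R26: C)
K  (by R3: B3)
B  (by R5: K)
G1  (by R6: F, E1)
U  (by R17: G1, H3)
E  (by R1: B)
C1  (by R15: E)
H2  (by R24: C1, U)
G  (by R13: H2)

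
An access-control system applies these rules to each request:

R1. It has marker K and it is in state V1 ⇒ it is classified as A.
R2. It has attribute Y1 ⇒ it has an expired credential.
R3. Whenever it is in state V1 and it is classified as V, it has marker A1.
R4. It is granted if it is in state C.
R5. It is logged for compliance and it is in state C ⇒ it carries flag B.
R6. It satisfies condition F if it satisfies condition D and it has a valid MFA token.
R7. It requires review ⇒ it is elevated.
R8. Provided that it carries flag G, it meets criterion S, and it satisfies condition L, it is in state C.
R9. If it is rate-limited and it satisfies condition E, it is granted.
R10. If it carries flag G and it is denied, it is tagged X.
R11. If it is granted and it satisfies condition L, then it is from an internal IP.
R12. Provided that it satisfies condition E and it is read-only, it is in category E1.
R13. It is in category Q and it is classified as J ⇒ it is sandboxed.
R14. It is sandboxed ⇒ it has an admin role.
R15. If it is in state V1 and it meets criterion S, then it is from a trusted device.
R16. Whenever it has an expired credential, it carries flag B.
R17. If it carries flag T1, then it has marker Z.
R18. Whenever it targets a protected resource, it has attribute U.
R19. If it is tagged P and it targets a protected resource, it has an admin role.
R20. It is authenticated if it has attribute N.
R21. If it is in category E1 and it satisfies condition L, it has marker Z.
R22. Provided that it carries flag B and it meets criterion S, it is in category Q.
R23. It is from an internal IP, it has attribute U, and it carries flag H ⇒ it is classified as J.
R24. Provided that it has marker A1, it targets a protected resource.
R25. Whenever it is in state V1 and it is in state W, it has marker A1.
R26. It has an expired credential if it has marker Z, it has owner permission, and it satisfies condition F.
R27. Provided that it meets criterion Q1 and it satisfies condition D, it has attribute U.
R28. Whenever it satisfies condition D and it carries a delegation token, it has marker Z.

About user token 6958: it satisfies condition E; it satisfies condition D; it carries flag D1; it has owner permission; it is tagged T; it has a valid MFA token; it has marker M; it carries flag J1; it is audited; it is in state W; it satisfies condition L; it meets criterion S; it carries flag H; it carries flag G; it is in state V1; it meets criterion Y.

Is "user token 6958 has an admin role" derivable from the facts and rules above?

No

Forward chaining from the given facts derives: satisfies condition F, is in state C, is from a trusted device, has marker A1, is granted, is from an internal IP, targets a protected resource, has attribute U, is classified as J.
Rules concluding "it has an admin role": R14 needs "it is sandboxed"; R19 needs "it is tagged P" — none of these are established.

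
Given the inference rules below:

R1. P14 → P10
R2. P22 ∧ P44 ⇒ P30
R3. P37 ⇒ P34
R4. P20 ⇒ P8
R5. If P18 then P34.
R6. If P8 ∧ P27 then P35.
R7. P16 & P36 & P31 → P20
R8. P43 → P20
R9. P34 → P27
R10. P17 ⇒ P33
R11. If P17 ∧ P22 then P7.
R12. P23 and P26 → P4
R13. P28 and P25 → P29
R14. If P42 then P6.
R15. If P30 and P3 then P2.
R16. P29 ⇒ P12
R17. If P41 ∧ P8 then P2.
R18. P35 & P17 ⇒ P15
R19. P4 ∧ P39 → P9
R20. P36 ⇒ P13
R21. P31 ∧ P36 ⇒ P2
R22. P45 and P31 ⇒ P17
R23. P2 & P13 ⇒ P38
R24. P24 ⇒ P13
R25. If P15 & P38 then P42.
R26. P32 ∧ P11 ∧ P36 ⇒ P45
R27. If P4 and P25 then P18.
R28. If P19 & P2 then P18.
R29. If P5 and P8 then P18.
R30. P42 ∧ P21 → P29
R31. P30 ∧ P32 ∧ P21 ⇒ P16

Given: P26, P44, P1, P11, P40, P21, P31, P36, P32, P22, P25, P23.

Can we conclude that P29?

P30  (by R2: P22, P44)
P4  (by R12: P23, P26)
P13  (by R20: P36)
P2  (by R21: P31, P36)
P38  (by R23: P2, P13)
P45  (by R26: P32, P11, P36)
P18  (by R27: P4, P25)
P16  (by R31: P30, P32, P21)
P34  (by R5: P18)
P20  (by R7: P16, P36, P31)
P27  (by R9: P34)
P17  (by R22: P45, P31)
P8  (by R4: P20)
P35  (by R6: P8, P27)
P15  (by R18: P35, P17)
P42  (by R25: P15, P38)
P29  (by R30: P42, P21)

Yes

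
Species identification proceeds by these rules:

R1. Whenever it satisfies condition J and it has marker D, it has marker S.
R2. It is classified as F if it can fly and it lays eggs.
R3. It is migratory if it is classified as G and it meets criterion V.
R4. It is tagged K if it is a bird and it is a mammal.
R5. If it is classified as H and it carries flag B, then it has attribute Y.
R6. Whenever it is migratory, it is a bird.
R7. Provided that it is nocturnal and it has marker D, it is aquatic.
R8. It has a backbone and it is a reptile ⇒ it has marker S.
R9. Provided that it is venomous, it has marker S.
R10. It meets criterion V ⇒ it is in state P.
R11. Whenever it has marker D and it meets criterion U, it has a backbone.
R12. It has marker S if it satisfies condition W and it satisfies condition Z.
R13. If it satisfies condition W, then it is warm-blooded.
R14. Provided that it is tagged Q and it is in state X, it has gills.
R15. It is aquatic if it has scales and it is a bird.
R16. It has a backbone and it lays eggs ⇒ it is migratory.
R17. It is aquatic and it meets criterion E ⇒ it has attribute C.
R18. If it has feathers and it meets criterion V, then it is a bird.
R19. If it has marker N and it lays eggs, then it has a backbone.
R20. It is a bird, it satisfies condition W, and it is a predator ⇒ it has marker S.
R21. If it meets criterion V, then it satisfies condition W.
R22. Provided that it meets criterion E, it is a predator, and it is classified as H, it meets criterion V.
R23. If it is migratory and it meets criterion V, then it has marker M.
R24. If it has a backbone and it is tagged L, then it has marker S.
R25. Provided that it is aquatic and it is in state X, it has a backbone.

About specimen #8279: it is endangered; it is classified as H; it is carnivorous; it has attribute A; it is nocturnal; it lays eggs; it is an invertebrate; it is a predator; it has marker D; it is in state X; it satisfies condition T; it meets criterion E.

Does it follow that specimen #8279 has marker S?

By R7 (it is nocturnal, it has marker D): it is aquatic.
By R22 (it meets criterion E, it is a predator, it is classified as H): it meets criterion V.
By R25 (it is aquatic, it is in state X): it has a backbone.
By R16 (it has a backbone, it lays eggs): it is migratory.
By R21 (it meets criterion V): it satisfies condition W.
By R6 (it is migratory): it is a bird.
By R20 (it is a bird, it satisfies condition W, it is a predator): it has marker S.

Yes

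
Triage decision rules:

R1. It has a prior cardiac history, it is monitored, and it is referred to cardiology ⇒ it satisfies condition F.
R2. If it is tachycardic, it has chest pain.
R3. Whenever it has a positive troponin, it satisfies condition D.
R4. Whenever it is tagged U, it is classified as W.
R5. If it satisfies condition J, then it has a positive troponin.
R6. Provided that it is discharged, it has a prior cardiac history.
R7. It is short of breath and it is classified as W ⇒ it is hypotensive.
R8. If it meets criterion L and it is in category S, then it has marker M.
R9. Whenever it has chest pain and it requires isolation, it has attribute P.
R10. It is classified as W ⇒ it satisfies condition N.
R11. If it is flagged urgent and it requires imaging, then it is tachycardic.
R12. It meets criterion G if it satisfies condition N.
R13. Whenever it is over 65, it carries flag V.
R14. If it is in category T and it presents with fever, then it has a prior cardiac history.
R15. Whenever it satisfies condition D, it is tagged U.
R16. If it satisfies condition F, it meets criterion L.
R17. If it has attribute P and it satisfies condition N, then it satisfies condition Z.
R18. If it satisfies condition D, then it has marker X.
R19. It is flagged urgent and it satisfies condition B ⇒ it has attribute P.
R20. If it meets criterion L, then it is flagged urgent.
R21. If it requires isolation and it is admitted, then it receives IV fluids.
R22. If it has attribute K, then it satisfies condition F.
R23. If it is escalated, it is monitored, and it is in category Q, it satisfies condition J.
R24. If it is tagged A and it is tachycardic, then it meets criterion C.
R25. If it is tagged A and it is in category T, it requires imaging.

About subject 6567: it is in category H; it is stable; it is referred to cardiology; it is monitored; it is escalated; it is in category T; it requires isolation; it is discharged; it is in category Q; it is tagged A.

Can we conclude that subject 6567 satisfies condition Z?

Yes

By R6 (it is discharged): it has a prior cardiac history.
By R23 (it is escalated, it is monitored, it is in category Q): it satisfies condition J.
By R25 (it is tagged A, it is in category T): it requires imaging.
By R1 (it has a prior cardiac history, it is monitored, it is referred to cardiology): it satisfies condition F.
By R5 (it satisfies condition J): it has a positive troponin.
By R16 (it satisfies condition F): it meets criterion L.
By R20 (it meets criterion L): it is flagged urgent.
By R3 (it has a positive troponin): it satisfies condition D.
By R11 (it is flagged urgent, it requires imaging): it is tachycardic.
By R15 (it satisfies condition D): it is tagged U.
By R2 (it is tachycardic): it has chest pain.
By R4 (it is tagged U): it is classified as W.
By R9 (it has chest pain, it requires isolation): it has attribute P.
By R10 (it is classified as W): it satisfies condition N.
By R17 (it has attribute P, it satisfies condition N): it satisfies condition Z.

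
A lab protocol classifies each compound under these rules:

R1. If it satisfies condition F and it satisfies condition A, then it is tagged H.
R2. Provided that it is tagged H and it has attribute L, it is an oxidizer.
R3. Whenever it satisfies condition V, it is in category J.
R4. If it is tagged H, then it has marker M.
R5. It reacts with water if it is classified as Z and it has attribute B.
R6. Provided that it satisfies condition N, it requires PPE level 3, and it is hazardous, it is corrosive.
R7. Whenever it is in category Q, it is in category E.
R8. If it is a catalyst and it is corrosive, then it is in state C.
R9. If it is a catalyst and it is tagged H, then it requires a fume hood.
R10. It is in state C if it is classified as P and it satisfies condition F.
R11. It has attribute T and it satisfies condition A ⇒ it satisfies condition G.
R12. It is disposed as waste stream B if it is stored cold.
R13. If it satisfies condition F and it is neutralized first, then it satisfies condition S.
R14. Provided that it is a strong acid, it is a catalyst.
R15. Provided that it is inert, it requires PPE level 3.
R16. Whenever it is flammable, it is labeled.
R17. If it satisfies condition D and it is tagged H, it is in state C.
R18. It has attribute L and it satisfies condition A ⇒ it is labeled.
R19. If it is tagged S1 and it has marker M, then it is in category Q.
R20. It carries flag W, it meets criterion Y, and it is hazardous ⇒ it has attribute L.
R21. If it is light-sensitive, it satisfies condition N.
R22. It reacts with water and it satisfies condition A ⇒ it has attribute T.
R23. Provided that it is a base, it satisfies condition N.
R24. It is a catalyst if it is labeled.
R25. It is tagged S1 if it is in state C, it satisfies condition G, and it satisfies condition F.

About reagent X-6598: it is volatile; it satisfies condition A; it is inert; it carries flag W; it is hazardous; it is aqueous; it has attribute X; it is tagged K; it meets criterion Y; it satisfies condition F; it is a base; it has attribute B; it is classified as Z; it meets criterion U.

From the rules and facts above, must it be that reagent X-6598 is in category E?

By R1 (it satisfies condition F, it satisfies condition A): it is tagged H.
By R4 (it is tagged H): it has marker M.
By R5 (it is classified as Z, it has attribute B): it reacts with water.
By R15 (it is inert): it requires PPE level 3.
By R20 (it carries flag W, it meets criterion Y, it is hazardous): it has attribute L.
By R22 (it reacts with water, it satisfies condition A): it has attribute T.
By R23 (it is a base): it satisfies condition N.
By R6 (it satisfies condition N, it requires PPE level 3, it is hazardous): it is corrosive.
By R11 (it has attribute T, it satisfies condition A): it satisfies condition G.
By R18 (it has attribute L, it satisfies condition A): it is labeled.
By R24 (it is labeled): it is a catalyst.
By R8 (it is a catalyst, it is corrosive): it is in state C.
By R25 (it is in state C, it satisfies condition G, it satisfies condition F): it is tagged S1.
By R19 (it is tagged S1, it has marker M): it is in category Q.
By R7 (it is in category Q): it is in category E.

Yes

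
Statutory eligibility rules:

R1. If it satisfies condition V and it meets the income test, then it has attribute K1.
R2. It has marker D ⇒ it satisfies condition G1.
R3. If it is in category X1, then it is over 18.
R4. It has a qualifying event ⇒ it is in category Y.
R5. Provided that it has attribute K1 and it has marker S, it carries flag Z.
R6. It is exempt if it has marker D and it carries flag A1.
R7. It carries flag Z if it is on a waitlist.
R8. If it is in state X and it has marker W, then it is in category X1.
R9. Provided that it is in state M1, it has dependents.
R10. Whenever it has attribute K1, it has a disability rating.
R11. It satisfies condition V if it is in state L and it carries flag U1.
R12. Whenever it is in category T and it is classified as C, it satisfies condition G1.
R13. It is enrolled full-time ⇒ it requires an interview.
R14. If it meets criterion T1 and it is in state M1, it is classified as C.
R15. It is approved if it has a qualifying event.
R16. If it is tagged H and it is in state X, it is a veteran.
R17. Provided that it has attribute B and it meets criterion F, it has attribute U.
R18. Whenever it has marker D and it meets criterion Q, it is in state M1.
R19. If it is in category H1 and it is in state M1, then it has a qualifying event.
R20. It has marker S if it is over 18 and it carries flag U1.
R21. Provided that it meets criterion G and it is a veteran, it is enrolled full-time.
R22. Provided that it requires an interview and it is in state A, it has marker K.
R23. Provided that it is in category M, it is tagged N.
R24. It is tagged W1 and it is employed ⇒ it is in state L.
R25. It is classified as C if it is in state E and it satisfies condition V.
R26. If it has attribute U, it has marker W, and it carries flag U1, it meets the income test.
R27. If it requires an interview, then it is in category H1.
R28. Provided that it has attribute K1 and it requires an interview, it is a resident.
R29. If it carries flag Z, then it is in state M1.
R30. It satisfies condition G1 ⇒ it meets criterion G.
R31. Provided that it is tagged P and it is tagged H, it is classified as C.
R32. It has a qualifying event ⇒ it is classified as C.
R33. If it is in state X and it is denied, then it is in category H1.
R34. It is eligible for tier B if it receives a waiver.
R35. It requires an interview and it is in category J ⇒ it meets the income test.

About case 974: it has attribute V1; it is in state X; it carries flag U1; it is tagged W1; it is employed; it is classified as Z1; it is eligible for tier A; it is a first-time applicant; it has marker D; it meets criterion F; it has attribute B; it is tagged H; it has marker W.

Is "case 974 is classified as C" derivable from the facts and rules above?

By R2 (it has marker D): it satisfies condition G1.
By R8 (it is in state X, it has marker W): it is in category X1.
By R16 (it is tagged H, it is in state X): it is a veteran.
By R17 (it has attribute B, it meets criterion F): it has attribute U.
By R24 (it is tagged W1, it is employed): it is in state L.
By R26 (it has attribute U, it has marker W, it carries flag U1): it meets the income test.
By R30 (it satisfies condition G1): it meets criterion G.
By R3 (it is in category X1): it is over 18.
By R11 (it is in state L, it carries flag U1): it satisfies condition V.
By R20 (it is over 18, it carries flag U1): it has marker S.
By R21 (it meets criterion G, it is a veteran): it is enrolled full-time.
By R1 (it satisfies condition V, it meets the income test): it has attribute K1.
By R5 (it has attribute K1, it has marker S): it carries flag Z.
By R13 (it is enrolled full-time): it requires an interview.
By R27 (it requires an interview): it is in category H1.
By R29 (it carries flag Z): it is in state M1.
By R19 (it is in category H1, it is in state M1): it has a qualifying event.
By R32 (it has a qualifying event): it is classified as C.

Yes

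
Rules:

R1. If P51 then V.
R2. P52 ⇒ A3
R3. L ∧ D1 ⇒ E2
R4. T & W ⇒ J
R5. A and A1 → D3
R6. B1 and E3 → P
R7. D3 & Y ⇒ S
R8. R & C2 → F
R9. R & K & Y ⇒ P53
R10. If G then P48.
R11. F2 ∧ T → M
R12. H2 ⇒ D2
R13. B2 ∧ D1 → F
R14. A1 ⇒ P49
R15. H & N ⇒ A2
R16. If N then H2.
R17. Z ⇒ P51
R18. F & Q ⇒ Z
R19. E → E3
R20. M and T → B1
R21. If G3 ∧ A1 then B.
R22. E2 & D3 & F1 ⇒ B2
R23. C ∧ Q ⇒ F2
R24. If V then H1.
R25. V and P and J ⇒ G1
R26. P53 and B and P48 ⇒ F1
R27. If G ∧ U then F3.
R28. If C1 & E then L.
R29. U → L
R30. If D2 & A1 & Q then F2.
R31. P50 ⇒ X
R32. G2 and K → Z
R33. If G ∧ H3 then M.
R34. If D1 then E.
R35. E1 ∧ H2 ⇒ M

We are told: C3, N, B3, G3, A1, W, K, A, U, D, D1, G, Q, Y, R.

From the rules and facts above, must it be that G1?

Forward chaining from the given facts derives: D3, S, P53, P48, P49, H2, B, F1, F3, L, E, E2, D2, E3, B2, F2, F, Z, P51, V, H1.
The only rule concluding G1 is R25, which needs P; that is never established.

No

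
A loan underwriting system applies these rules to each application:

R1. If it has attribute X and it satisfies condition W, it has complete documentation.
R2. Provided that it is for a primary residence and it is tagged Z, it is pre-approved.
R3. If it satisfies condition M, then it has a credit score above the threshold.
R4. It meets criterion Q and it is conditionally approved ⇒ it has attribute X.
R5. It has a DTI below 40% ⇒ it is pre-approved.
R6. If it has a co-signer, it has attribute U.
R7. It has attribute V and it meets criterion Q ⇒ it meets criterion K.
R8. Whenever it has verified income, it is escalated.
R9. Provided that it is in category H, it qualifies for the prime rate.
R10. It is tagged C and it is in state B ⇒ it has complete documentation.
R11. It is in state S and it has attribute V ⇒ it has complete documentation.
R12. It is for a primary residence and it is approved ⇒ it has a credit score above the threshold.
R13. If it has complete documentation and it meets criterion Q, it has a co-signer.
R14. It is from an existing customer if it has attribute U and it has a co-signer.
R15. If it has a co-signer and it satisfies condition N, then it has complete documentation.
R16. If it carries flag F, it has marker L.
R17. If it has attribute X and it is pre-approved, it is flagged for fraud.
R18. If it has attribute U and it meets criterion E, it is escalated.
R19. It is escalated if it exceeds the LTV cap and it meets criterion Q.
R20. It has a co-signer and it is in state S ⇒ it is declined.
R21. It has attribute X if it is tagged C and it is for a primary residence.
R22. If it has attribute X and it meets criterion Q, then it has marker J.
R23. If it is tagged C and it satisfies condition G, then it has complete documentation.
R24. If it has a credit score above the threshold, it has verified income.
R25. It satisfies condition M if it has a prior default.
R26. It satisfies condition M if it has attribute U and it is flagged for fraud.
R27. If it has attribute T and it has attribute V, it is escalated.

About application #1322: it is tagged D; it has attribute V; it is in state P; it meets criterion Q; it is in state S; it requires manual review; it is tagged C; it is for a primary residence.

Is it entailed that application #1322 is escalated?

Forward chaining from the given facts derives: meets criterion K, has complete documentation, has a co-signer, is declined, has attribute X, has marker J, has attribute U, is from an existing customer.
Rules concluding "it is escalated": R8 needs "it has verified income"; R18 needs "it meets criterion E"; R19 needs "it exceeds the LTV cap"; R27 needs "it has attribute T" — none of these are established.

No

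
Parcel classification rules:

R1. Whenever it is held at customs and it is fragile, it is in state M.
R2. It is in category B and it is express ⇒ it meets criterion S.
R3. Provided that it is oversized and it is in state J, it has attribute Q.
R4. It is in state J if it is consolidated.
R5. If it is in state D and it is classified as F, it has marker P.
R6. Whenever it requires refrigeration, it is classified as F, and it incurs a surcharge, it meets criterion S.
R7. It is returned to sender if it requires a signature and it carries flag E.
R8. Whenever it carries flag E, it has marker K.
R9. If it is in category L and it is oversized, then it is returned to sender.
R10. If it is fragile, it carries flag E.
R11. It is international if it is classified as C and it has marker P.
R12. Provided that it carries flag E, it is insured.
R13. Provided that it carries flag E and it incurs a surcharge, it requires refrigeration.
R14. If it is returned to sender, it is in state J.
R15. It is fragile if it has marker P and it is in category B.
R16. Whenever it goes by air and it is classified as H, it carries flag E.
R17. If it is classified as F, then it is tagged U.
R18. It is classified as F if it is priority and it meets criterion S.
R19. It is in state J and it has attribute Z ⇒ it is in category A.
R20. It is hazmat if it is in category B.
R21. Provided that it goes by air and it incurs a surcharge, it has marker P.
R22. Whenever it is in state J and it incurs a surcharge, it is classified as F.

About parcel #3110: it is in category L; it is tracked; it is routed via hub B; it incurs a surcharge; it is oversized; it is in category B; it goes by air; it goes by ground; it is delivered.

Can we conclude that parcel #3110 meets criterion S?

Yes

By R9 (it is in category L, it is oversized): it is returned to sender.
By R14 (it is returned to sender): it is in state J.
By R21 (it goes by air, it incurs a surcharge): it has marker P.
By R22 (it is in state J, it incurs a surcharge): it is classified as F.
By R15 (it has marker P, it is in category B): it is fragile.
By R10 (it is fragile): it carries flag E.
By R13 (it carries flag E, it incurs a surcharge): it requires refrigeration.
By R6 (it requires refrigeration, it is classified as F, it incurs a surcharge): it meets criterion S.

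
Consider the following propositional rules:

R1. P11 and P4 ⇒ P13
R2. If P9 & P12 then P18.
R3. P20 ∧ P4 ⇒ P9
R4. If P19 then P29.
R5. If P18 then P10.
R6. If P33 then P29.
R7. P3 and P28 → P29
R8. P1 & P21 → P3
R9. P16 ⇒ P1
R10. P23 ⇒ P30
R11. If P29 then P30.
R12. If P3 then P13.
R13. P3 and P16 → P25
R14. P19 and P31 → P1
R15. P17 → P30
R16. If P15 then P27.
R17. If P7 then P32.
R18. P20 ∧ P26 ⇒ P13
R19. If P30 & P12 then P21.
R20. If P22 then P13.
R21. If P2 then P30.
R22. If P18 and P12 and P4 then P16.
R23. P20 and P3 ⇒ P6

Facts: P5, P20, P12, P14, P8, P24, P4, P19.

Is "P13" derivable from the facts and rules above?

Yes

P9  (by R3: P20, P4)
P29  (by R4: P19)
P30  (by R11: P29)
P21  (by R19: P30, P12)
P18  (by R2: P9, P12)
P16  (by R22: P18, P12, P4)
P1  (by R9: P16)
P3  (by R8: P1, P21)
P13  (by R12: P3)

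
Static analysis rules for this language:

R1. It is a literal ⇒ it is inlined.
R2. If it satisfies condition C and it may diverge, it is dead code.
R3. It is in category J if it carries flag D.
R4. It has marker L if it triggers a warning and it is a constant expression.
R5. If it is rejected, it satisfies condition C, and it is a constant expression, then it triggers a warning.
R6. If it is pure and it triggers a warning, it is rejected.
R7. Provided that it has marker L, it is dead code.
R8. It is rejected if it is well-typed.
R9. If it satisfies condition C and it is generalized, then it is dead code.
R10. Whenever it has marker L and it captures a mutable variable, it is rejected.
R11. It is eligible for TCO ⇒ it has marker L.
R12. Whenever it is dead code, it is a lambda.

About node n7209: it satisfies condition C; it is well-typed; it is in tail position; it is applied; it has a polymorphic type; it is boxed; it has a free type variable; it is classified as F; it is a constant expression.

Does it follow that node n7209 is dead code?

Yes

By R8 (it is well-typed): it is rejected.
By R5 (it is rejected, it satisfies condition C, it is a constant expression): it triggers a warning.
By R4 (it triggers a warning, it is a constant expression): it has marker L.
By R7 (it has marker L): it is dead code.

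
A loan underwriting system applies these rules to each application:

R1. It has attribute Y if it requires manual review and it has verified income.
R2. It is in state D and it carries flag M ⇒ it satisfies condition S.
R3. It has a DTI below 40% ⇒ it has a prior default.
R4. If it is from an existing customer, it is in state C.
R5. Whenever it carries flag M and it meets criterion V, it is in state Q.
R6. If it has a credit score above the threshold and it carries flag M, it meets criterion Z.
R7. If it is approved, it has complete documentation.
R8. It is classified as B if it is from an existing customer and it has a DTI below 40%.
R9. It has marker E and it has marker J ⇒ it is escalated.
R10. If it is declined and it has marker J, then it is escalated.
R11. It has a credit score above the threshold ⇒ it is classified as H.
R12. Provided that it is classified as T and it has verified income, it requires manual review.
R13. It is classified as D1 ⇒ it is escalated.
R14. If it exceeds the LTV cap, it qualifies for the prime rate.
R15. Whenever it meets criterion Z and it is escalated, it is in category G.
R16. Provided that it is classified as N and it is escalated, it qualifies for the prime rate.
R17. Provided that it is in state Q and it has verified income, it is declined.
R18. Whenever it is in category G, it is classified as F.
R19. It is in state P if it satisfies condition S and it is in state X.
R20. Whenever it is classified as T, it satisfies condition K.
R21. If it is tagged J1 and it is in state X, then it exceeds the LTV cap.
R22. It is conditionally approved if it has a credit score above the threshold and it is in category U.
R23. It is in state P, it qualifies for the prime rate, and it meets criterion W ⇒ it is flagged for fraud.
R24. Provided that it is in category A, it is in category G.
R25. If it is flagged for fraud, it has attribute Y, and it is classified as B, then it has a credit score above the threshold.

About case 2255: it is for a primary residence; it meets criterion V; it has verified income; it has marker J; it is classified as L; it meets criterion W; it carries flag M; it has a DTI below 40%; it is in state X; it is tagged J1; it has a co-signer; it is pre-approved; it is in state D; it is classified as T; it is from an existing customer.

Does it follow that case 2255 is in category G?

Yes

By R2 (it is in state D, it carries flag M): it satisfies condition S.
By R5 (it carries flag M, it meets criterion V): it is in state Q.
By R8 (it is from an existing customer, it has a DTI below 40%): it is classified as B.
By R12 (it is classified as T, it has verified income): it requires manual review.
By R17 (it is in state Q, it has verified income): it is declined.
By R19 (it satisfies condition S, it is in state X): it is in state P.
By R21 (it is tagged J1, it is in state X): it exceeds the LTV cap.
By R1 (it requires manual review, it has verified income): it has attribute Y.
By R10 (it is declined, it has marker J): it is escalated.
By R14 (it exceeds the LTV cap): it qualifies for the prime rate.
By R23 (it is in state P, it qualifies for the prime rate, it meets criterion W): it is flagged for fraud.
By R25 (it is flagged for fraud, it has attribute Y, it is classified as B): it has a credit score above the threshold.
By R6 (it has a credit score above the threshold, it carries flag M): it meets criterion Z.
By R15 (it meets criterion Z, it is escalated): it is in category G.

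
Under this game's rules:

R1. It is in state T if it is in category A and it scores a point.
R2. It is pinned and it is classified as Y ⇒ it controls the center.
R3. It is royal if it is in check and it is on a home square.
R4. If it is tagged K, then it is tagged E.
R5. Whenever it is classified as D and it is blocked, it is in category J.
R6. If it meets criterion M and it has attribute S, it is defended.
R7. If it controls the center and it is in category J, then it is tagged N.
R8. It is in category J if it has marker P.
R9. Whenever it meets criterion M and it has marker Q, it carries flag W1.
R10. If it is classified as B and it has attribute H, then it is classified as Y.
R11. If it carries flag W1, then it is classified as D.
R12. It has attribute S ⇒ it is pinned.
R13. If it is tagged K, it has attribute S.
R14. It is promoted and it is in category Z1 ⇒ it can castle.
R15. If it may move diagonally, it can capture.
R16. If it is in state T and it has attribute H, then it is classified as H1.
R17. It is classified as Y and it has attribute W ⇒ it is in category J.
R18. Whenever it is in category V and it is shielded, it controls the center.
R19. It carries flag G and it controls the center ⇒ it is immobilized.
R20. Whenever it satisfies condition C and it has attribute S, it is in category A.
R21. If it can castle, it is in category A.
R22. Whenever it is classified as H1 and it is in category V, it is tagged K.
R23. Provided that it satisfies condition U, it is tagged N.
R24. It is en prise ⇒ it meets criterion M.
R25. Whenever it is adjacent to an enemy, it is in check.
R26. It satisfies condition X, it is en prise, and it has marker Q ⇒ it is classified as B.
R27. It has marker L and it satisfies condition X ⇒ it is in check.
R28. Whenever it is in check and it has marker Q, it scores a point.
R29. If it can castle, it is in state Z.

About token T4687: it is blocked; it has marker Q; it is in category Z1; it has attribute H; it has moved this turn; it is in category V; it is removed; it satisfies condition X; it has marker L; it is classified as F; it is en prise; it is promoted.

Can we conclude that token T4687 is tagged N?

By R14 (it is promoted, it is in category Z1): it can castle.
By R21 (it can castle): it is in category A.
By R24 (it is en prise): it meets criterion M.
By R26 (it satisfies condition X, it is en prise, it has marker Q): it is classified as B.
By R27 (it has marker L, it satisfies condition X): it is in check.
By R28 (it is in check, it has marker Q): it scores a point.
By R1 (it is in category A, it scores a point): it is in state T.
By R9 (it meets criterion M, it has marker Q): it carries flag W1.
By R10 (it is classified as B, it has attribute H): it is classified as Y.
By R11 (it carries flag W1): it is classified as D.
By R16 (it is in state T, it has attribute H): it is classified as H1.
By R22 (it is classified as H1, it is in category V): it is tagged K.
By R5 (it is classified as D, it is blocked): it is in category J.
By R13 (it is tagged K): it has attribute S.
By R12 (it has attribute S): it is pinned.
By R2 (it is pinned, it is classified as Y): it controls the center.
By R7 (it controls the center, it is in category J): it is tagged N.

Yes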